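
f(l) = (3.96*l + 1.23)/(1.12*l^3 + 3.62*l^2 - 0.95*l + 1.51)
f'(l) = (3.96*l + 1.23)*(-3.36*l^2 - 7.24*l + 0.95)/(1.12*l^3 + 3.62*l^2 - 0.95*l + 1.51)^2 + 3.96/(1.12*l^3 + 3.62*l^2 - 0.95*l + 1.51) = (-8.8704*l^3 - 18.468*l^2 - 8.9052*l + 7.1481)/(1.2544*l^6 + 8.1088*l^5 + 10.9764*l^4 - 3.4956*l^3 + 11.8349*l^2 - 2.869*l + 2.2801)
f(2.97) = 0.22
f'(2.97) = -0.12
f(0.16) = 1.28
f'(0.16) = 2.46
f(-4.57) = 0.66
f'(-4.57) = 0.79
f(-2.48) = -0.95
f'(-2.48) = 0.62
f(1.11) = 0.87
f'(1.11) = -0.91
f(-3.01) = -1.61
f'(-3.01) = 2.47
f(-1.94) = -0.73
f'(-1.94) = 0.25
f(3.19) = 0.19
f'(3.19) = -0.10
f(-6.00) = 0.22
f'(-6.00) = 0.12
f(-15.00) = 0.02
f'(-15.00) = 0.00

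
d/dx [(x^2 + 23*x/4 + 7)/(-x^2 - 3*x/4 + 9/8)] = 10*(32*x^2 + 104*x + 75)/(64*x^4 + 96*x^3 - 108*x^2 - 108*x + 81)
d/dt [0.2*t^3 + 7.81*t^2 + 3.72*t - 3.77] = 0.6*t^2 + 15.62*t + 3.72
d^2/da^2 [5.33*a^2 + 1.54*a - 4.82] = 10.6600000000000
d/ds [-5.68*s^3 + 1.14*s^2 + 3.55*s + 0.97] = -17.04*s^2 + 2.28*s + 3.55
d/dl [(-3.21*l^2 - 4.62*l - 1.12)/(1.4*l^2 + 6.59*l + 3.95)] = (-14.6859*l^2 - 22.223*l - 10.8682)/(1.96*l^4 + 18.452*l^3 + 54.4881*l^2 + 52.061*l + 15.6025)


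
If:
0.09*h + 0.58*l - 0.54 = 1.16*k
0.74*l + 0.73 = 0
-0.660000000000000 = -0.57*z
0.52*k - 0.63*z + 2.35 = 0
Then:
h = -27.81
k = -3.12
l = -0.99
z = 1.16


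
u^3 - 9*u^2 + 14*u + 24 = (u - 6)*(u - 4)*(u + 1)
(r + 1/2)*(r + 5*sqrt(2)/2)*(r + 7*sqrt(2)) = r^3 + r^2/2 + 19*sqrt(2)*r^2/2 + 19*sqrt(2)*r/4 + 35*r + 35/2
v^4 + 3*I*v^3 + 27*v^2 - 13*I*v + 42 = (v - 3*I)*(v - 2*I)*(v + I)*(v + 7*I)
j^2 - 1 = (j - 1)*(j + 1)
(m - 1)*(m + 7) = m^2 + 6*m - 7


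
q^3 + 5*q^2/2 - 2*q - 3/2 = (q - 1)*(q + 1/2)*(q + 3)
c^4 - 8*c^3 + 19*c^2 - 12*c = c*(c - 4)*(c - 3)*(c - 1)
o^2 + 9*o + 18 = (o + 3)*(o + 6)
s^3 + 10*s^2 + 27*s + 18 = (s + 1)*(s + 3)*(s + 6)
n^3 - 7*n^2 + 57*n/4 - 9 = (n - 4)*(n - 3/2)^2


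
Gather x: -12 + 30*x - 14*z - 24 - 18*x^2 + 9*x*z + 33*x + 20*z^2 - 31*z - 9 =-18*x^2 + x*(9*z + 63) + 20*z^2 - 45*z - 45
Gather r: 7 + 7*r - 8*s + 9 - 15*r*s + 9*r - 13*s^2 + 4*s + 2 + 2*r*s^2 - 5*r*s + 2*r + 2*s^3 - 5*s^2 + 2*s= r*(2*s^2 - 20*s + 18) + 2*s^3 - 18*s^2 - 2*s + 18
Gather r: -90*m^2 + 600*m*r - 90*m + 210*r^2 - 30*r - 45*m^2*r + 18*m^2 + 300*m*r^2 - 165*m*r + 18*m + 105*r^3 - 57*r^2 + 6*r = -72*m^2 - 72*m + 105*r^3 + r^2*(300*m + 153) + r*(-45*m^2 + 435*m - 24)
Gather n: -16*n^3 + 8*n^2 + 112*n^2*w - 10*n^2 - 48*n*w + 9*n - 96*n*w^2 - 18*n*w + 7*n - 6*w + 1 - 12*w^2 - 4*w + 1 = -16*n^3 + n^2*(112*w - 2) + n*(-96*w^2 - 66*w + 16) - 12*w^2 - 10*w + 2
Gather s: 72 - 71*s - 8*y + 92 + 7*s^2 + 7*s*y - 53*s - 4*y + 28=7*s^2 + s*(7*y - 124) - 12*y + 192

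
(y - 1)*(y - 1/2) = y^2 - 3*y/2 + 1/2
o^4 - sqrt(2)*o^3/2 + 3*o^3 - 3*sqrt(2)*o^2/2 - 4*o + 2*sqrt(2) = (o - 1)*(o + 2)^2*(o - sqrt(2)/2)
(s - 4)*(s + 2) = s^2 - 2*s - 8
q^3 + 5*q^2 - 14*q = q*(q - 2)*(q + 7)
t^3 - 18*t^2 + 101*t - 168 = (t - 8)*(t - 7)*(t - 3)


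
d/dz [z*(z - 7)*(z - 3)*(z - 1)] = 4*z^3 - 33*z^2 + 62*z - 21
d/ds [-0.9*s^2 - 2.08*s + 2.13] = -1.8*s - 2.08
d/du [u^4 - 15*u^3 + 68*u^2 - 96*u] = 4*u^3 - 45*u^2 + 136*u - 96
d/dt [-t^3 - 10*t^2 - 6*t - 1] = -3*t^2 - 20*t - 6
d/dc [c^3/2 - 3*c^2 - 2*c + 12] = 3*c^2/2 - 6*c - 2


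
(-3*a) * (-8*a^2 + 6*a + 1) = 24*a^3 - 18*a^2 - 3*a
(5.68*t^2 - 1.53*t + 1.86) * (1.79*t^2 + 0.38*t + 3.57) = 10.1672*t^4 - 0.5803*t^3 + 23.0256*t^2 - 4.7553*t + 6.6402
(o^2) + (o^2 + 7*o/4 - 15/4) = 2*o^2 + 7*o/4 - 15/4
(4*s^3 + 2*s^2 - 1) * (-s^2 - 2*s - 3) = -4*s^5 - 10*s^4 - 16*s^3 - 5*s^2 + 2*s + 3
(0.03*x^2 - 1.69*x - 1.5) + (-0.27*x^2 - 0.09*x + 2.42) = -0.24*x^2 - 1.78*x + 0.92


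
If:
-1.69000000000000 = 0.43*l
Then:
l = -3.93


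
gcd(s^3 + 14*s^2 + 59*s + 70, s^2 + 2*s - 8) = 1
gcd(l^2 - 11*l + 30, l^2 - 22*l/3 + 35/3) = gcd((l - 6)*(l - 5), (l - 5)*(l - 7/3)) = l - 5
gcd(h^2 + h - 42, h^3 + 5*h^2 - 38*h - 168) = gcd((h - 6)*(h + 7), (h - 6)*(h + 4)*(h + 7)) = h^2 + h - 42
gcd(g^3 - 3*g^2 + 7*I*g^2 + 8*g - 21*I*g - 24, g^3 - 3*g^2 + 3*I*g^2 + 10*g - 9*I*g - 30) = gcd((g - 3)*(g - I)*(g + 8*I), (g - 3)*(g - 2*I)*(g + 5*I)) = g - 3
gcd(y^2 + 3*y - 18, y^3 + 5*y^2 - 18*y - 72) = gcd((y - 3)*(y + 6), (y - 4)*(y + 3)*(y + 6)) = y + 6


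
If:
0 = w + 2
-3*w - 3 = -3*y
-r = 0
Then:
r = 0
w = -2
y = -1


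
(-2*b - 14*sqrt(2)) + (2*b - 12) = -14*sqrt(2) - 12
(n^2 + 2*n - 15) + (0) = n^2 + 2*n - 15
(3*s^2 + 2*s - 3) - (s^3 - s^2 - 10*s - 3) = -s^3 + 4*s^2 + 12*s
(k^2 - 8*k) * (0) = 0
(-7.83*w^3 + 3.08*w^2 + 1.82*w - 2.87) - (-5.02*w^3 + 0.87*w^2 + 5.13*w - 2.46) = -2.81*w^3 + 2.21*w^2 - 3.31*w - 0.41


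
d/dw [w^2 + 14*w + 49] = 2*w + 14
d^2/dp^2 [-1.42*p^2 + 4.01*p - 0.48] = -2.84000000000000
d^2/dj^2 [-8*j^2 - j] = -16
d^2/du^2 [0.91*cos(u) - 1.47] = -0.91*cos(u)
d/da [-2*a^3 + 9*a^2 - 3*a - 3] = -6*a^2 + 18*a - 3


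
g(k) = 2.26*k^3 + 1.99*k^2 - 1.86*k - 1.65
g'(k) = 6.78*k^2 + 3.98*k - 1.86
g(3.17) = 84.44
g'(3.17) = 78.89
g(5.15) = 350.25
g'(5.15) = 198.46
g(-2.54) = -21.12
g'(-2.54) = 31.77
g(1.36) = 5.19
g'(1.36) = 16.09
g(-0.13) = -1.38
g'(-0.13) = -2.26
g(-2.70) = -26.60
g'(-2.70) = 36.82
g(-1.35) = -1.07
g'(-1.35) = 5.12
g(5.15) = 350.25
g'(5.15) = 198.46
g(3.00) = 71.70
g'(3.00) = 71.10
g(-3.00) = -39.18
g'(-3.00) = 47.22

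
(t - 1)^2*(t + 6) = t^3 + 4*t^2 - 11*t + 6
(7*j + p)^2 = 49*j^2 + 14*j*p + p^2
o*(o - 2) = o^2 - 2*o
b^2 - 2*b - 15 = (b - 5)*(b + 3)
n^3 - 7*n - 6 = (n - 3)*(n + 1)*(n + 2)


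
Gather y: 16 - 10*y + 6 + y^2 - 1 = y^2 - 10*y + 21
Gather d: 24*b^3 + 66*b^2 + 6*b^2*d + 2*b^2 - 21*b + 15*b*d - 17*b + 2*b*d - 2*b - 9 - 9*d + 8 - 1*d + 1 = 24*b^3 + 68*b^2 - 40*b + d*(6*b^2 + 17*b - 10)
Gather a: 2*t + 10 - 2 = 2*t + 8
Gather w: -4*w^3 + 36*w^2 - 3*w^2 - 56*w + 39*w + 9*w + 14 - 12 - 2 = -4*w^3 + 33*w^2 - 8*w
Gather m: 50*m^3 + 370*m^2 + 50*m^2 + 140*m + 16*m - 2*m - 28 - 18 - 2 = 50*m^3 + 420*m^2 + 154*m - 48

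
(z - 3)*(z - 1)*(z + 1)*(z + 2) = z^4 - z^3 - 7*z^2 + z + 6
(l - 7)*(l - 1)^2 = l^3 - 9*l^2 + 15*l - 7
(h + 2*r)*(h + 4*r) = h^2 + 6*h*r + 8*r^2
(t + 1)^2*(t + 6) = t^3 + 8*t^2 + 13*t + 6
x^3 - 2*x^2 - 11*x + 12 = (x - 4)*(x - 1)*(x + 3)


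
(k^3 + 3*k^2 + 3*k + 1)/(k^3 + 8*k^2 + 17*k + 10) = (k^2 + 2*k + 1)/(k^2 + 7*k + 10)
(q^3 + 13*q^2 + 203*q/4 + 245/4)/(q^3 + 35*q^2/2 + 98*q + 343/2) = (q + 5/2)/(q + 7)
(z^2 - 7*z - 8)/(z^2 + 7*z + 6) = (z - 8)/(z + 6)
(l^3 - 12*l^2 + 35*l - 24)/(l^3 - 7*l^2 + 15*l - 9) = (l - 8)/(l - 3)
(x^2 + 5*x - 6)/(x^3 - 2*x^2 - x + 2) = (x + 6)/(x^2 - x - 2)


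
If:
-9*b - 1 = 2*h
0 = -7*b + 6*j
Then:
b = 6*j/7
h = -27*j/7 - 1/2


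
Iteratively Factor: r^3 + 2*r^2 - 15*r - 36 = (r + 3)*(r^2 - r - 12) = (r + 3)^2*(r - 4)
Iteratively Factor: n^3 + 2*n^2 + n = (n)*(n^2 + 2*n + 1) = n*(n + 1)*(n + 1)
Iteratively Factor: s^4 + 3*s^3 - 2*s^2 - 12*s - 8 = (s - 2)*(s^3 + 5*s^2 + 8*s + 4) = (s - 2)*(s + 2)*(s^2 + 3*s + 2) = (s - 2)*(s + 2)^2*(s + 1)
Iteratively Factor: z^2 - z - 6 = (z + 2)*(z - 3)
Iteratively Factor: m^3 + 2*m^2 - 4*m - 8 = (m + 2)*(m^2 - 4) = (m - 2)*(m + 2)*(m + 2)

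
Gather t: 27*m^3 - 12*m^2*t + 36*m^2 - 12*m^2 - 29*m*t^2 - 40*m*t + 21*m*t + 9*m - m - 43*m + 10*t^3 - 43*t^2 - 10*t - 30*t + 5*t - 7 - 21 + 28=27*m^3 + 24*m^2 - 35*m + 10*t^3 + t^2*(-29*m - 43) + t*(-12*m^2 - 19*m - 35)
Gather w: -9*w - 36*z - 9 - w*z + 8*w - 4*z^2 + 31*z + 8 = w*(-z - 1) - 4*z^2 - 5*z - 1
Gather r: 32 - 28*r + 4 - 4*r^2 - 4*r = -4*r^2 - 32*r + 36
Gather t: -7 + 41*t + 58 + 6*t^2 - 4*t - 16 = 6*t^2 + 37*t + 35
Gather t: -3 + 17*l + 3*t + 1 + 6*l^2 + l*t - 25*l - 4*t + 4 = 6*l^2 - 8*l + t*(l - 1) + 2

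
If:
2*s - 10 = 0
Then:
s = 5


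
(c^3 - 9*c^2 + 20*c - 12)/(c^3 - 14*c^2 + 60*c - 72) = (c - 1)/(c - 6)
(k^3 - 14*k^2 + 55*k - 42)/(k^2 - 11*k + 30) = (k^2 - 8*k + 7)/(k - 5)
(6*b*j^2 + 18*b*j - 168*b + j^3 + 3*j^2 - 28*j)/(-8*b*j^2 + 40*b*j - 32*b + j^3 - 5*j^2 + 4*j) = (-6*b*j - 42*b - j^2 - 7*j)/(8*b*j - 8*b - j^2 + j)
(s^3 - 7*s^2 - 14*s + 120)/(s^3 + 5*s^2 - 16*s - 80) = (s^2 - 11*s + 30)/(s^2 + s - 20)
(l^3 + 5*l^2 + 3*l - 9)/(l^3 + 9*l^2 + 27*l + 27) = (l - 1)/(l + 3)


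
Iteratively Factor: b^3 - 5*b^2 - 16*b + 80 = (b - 4)*(b^2 - b - 20) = (b - 5)*(b - 4)*(b + 4)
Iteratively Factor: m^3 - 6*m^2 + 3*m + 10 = (m + 1)*(m^2 - 7*m + 10) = (m - 5)*(m + 1)*(m - 2)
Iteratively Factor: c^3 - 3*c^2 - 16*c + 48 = (c - 3)*(c^2 - 16) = (c - 4)*(c - 3)*(c + 4)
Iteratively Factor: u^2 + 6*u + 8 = (u + 2)*(u + 4)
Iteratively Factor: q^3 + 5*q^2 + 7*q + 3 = (q + 1)*(q^2 + 4*q + 3) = (q + 1)^2*(q + 3)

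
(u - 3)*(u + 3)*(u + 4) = u^3 + 4*u^2 - 9*u - 36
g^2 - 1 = (g - 1)*(g + 1)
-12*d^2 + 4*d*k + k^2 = (-2*d + k)*(6*d + k)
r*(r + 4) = r^2 + 4*r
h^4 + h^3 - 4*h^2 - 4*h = h*(h - 2)*(h + 1)*(h + 2)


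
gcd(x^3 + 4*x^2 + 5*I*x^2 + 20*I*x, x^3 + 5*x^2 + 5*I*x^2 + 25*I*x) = x^2 + 5*I*x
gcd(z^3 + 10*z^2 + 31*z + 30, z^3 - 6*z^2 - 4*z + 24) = z + 2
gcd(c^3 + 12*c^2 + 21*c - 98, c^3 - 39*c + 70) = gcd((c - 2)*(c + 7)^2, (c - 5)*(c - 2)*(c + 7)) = c^2 + 5*c - 14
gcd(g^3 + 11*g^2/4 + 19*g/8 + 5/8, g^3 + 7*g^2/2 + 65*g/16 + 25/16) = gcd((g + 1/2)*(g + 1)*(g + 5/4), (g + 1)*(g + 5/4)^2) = g^2 + 9*g/4 + 5/4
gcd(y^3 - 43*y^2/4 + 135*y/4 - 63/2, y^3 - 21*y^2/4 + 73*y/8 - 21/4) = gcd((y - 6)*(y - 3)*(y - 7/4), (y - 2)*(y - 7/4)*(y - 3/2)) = y - 7/4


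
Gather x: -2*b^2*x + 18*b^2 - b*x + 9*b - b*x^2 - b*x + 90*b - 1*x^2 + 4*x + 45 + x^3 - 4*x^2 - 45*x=18*b^2 + 99*b + x^3 + x^2*(-b - 5) + x*(-2*b^2 - 2*b - 41) + 45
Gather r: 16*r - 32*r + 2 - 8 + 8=2 - 16*r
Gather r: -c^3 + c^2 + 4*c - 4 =-c^3 + c^2 + 4*c - 4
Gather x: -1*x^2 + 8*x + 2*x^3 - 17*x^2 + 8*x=2*x^3 - 18*x^2 + 16*x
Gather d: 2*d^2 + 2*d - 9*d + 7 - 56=2*d^2 - 7*d - 49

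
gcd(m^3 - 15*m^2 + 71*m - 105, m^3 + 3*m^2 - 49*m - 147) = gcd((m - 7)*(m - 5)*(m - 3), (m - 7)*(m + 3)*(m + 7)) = m - 7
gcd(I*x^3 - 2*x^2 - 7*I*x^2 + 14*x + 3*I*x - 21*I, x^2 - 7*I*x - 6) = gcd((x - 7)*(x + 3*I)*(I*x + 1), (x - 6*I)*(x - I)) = x - I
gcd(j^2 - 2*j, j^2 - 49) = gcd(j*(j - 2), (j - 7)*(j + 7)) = 1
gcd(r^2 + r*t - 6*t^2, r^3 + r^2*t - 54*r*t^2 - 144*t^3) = r + 3*t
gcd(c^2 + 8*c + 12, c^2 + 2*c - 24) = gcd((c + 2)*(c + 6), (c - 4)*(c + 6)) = c + 6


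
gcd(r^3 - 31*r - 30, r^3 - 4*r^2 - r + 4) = r + 1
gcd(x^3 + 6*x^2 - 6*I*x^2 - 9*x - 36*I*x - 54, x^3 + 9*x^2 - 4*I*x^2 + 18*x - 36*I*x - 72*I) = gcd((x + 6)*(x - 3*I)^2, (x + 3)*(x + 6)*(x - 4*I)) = x + 6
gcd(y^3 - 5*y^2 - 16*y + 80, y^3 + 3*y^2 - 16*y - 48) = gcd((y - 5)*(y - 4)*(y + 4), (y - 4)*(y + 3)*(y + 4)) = y^2 - 16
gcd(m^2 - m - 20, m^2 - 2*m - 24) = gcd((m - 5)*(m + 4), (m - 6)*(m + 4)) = m + 4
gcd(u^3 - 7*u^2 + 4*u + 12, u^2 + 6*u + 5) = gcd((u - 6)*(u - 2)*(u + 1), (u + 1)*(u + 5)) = u + 1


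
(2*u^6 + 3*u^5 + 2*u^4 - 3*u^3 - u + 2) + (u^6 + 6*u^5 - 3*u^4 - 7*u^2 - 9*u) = 3*u^6 + 9*u^5 - u^4 - 3*u^3 - 7*u^2 - 10*u + 2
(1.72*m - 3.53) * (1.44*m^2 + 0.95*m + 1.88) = 2.4768*m^3 - 3.4492*m^2 - 0.1199*m - 6.6364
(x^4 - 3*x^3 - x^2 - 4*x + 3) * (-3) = -3*x^4 + 9*x^3 + 3*x^2 + 12*x - 9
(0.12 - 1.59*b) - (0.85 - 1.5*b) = -0.0900000000000001*b - 0.73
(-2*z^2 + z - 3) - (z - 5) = 2 - 2*z^2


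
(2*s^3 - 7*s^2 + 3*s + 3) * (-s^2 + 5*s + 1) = -2*s^5 + 17*s^4 - 36*s^3 + 5*s^2 + 18*s + 3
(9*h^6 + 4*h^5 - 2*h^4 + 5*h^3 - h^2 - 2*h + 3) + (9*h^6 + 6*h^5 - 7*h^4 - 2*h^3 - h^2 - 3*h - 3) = 18*h^6 + 10*h^5 - 9*h^4 + 3*h^3 - 2*h^2 - 5*h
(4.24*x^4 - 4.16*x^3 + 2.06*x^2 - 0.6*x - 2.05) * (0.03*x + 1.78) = 0.1272*x^5 + 7.4224*x^4 - 7.343*x^3 + 3.6488*x^2 - 1.1295*x - 3.649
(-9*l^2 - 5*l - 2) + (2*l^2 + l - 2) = -7*l^2 - 4*l - 4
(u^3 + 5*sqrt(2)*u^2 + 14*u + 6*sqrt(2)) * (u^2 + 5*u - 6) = u^5 + 5*u^4 + 5*sqrt(2)*u^4 + 8*u^3 + 25*sqrt(2)*u^3 - 24*sqrt(2)*u^2 + 70*u^2 - 84*u + 30*sqrt(2)*u - 36*sqrt(2)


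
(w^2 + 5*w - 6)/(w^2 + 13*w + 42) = (w - 1)/(w + 7)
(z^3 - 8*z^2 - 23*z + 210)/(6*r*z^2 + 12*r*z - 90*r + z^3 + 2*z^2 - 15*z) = (z^2 - 13*z + 42)/(6*r*z - 18*r + z^2 - 3*z)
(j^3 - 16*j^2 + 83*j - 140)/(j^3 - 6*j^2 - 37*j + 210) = (j - 4)/(j + 6)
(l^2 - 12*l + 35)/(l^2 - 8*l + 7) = (l - 5)/(l - 1)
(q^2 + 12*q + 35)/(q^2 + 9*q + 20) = (q + 7)/(q + 4)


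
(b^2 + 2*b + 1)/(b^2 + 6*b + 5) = (b + 1)/(b + 5)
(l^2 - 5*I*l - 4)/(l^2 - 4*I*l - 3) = (l - 4*I)/(l - 3*I)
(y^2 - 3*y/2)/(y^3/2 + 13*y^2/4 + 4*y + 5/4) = 2*y*(2*y - 3)/(2*y^3 + 13*y^2 + 16*y + 5)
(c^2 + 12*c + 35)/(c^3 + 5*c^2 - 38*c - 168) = (c + 5)/(c^2 - 2*c - 24)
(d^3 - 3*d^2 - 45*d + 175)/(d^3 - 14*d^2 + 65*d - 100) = (d + 7)/(d - 4)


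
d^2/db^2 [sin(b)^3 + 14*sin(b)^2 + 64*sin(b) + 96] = -9*sin(b)^3 - 56*sin(b)^2 - 58*sin(b) + 28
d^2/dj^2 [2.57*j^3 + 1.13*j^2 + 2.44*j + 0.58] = 15.42*j + 2.26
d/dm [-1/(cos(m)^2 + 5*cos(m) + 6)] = -(2*cos(m) + 5)*sin(m)/(cos(m)^2 + 5*cos(m) + 6)^2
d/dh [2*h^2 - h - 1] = 4*h - 1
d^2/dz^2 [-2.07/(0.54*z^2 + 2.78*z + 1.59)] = (1.207224*z^2 + 6.214968*z - 2.07*(1.08*z + 2.78)*(2.16*z + 5.56) + 3.554604)/(0.54*z^2 + 2.78*z + 1.59)^3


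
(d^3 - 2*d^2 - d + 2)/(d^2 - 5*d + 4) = (d^2 - d - 2)/(d - 4)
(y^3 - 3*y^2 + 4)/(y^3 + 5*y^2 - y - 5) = (y^2 - 4*y + 4)/(y^2 + 4*y - 5)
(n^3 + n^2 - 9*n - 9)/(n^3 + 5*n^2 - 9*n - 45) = (n + 1)/(n + 5)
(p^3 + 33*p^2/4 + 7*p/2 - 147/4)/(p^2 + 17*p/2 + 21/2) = (4*p^2 + 5*p - 21)/(2*(2*p + 3))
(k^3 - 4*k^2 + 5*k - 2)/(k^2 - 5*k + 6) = (k^2 - 2*k + 1)/(k - 3)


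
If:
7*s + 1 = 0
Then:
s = -1/7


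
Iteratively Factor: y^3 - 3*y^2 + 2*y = (y - 1)*(y^2 - 2*y) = y*(y - 1)*(y - 2)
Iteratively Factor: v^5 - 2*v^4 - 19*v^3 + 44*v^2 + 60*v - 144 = (v - 2)*(v^4 - 19*v^2 + 6*v + 72) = (v - 3)*(v - 2)*(v^3 + 3*v^2 - 10*v - 24) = (v - 3)^2*(v - 2)*(v^2 + 6*v + 8) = (v - 3)^2*(v - 2)*(v + 4)*(v + 2)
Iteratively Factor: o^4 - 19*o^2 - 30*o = (o)*(o^3 - 19*o - 30) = o*(o + 3)*(o^2 - 3*o - 10) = o*(o - 5)*(o + 3)*(o + 2)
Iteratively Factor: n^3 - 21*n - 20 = (n + 4)*(n^2 - 4*n - 5) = (n - 5)*(n + 4)*(n + 1)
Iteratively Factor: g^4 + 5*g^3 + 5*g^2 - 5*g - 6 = (g + 3)*(g^3 + 2*g^2 - g - 2) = (g - 1)*(g + 3)*(g^2 + 3*g + 2) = (g - 1)*(g + 1)*(g + 3)*(g + 2)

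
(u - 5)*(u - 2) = u^2 - 7*u + 10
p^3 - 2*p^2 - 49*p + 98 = (p - 7)*(p - 2)*(p + 7)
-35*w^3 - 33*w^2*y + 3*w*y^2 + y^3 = (-5*w + y)*(w + y)*(7*w + y)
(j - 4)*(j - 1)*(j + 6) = j^3 + j^2 - 26*j + 24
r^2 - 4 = (r - 2)*(r + 2)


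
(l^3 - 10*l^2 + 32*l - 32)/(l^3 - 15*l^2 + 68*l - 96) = (l^2 - 6*l + 8)/(l^2 - 11*l + 24)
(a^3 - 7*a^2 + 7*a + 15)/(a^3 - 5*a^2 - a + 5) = (a - 3)/(a - 1)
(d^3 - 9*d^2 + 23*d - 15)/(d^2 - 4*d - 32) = (-d^3 + 9*d^2 - 23*d + 15)/(-d^2 + 4*d + 32)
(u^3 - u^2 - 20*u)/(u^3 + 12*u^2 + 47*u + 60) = u*(u - 5)/(u^2 + 8*u + 15)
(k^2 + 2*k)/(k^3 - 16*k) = (k + 2)/(k^2 - 16)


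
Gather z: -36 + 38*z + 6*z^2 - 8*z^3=-8*z^3 + 6*z^2 + 38*z - 36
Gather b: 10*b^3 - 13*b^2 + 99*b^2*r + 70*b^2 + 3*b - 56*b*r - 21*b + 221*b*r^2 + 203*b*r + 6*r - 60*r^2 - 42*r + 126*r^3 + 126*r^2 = 10*b^3 + b^2*(99*r + 57) + b*(221*r^2 + 147*r - 18) + 126*r^3 + 66*r^2 - 36*r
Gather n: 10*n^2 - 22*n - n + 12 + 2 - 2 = 10*n^2 - 23*n + 12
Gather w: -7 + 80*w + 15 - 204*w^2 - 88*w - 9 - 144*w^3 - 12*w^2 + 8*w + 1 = -144*w^3 - 216*w^2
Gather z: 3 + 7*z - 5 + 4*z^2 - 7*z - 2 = 4*z^2 - 4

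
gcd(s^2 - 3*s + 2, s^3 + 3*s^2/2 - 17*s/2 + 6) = s - 1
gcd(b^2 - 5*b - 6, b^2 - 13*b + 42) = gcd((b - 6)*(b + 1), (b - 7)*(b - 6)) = b - 6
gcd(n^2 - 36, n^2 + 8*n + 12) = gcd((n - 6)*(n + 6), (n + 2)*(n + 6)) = n + 6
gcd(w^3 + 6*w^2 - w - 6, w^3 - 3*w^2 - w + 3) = w^2 - 1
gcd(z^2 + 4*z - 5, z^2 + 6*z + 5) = z + 5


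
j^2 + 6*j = j*(j + 6)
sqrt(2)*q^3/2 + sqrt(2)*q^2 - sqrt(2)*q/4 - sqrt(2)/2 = (q - sqrt(2)/2)*(q + sqrt(2)/2)*(sqrt(2)*q/2 + sqrt(2))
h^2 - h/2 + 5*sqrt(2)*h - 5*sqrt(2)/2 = (h - 1/2)*(h + 5*sqrt(2))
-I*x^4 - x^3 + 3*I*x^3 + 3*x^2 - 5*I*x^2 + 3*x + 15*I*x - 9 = (x - 3)*(x - 3*I)*(x + I)*(-I*x + 1)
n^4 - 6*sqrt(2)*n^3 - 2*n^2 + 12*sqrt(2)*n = n*(n - 6*sqrt(2))*(n - sqrt(2))*(n + sqrt(2))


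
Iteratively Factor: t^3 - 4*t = (t + 2)*(t^2 - 2*t) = t*(t + 2)*(t - 2)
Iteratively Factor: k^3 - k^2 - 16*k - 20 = (k + 2)*(k^2 - 3*k - 10) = (k + 2)^2*(k - 5)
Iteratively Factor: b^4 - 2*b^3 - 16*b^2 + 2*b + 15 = (b - 5)*(b^3 + 3*b^2 - b - 3) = (b - 5)*(b - 1)*(b^2 + 4*b + 3) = (b - 5)*(b - 1)*(b + 3)*(b + 1)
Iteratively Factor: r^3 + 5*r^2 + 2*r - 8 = (r + 4)*(r^2 + r - 2) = (r - 1)*(r + 4)*(r + 2)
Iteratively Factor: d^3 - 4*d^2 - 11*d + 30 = (d - 5)*(d^2 + d - 6) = (d - 5)*(d - 2)*(d + 3)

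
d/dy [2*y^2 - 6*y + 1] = 4*y - 6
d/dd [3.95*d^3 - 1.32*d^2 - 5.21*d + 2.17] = 11.85*d^2 - 2.64*d - 5.21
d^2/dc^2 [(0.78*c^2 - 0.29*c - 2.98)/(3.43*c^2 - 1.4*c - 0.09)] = (1.4210854715202e-14*c^4 + 0.667477999999996*c^3 - 208.911696*c^2 + 85.322622*c - 13.435736)/(40.353607*c^6 - 49.41258*c^5 + 16.991877*c^4 - 0.150919999999999*c^3 - 0.445851*c^2 - 0.03402*c - 0.000729)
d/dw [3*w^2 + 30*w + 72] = 6*w + 30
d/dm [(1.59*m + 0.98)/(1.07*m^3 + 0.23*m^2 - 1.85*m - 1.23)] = (1.7013*m^3 + 0.3657*m^2 - 2.9415*m - (1.59*m + 0.98)*(3.21*m^2 + 0.46*m - 1.85) - 1.9557)/(1.07*m^3 + 0.23*m^2 - 1.85*m - 1.23)^2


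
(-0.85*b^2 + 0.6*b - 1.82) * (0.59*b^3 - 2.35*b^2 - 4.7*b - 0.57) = -0.5015*b^5 + 2.3515*b^4 + 1.5112*b^3 + 1.9415*b^2 + 8.212*b + 1.0374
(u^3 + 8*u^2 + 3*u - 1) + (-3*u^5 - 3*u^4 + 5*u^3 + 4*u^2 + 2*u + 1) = -3*u^5 - 3*u^4 + 6*u^3 + 12*u^2 + 5*u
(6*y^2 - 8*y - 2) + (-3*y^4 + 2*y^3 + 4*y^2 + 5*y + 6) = -3*y^4 + 2*y^3 + 10*y^2 - 3*y + 4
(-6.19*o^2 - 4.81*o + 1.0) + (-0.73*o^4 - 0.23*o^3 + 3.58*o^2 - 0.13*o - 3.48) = -0.73*o^4 - 0.23*o^3 - 2.61*o^2 - 4.94*o - 2.48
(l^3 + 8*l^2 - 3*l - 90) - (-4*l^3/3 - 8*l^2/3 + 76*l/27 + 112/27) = 7*l^3/3 + 32*l^2/3 - 157*l/27 - 2542/27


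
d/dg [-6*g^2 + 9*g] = 9 - 12*g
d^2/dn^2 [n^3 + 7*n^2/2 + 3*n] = 6*n + 7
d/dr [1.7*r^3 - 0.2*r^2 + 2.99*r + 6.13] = 5.1*r^2 - 0.4*r + 2.99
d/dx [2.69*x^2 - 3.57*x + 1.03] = 5.38*x - 3.57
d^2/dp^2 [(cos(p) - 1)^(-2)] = 2*(-cos(p) - cos(2*p) + 2)/(cos(p) - 1)^4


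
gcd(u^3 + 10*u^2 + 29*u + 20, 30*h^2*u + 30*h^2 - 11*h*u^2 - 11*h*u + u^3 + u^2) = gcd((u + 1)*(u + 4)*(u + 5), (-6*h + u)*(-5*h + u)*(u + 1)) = u + 1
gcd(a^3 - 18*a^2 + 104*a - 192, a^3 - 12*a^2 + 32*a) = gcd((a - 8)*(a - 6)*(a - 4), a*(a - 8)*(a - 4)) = a^2 - 12*a + 32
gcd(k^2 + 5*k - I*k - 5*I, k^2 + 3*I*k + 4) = k - I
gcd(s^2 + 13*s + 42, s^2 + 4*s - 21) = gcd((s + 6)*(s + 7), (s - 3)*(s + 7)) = s + 7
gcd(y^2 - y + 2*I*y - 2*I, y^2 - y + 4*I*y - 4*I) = y - 1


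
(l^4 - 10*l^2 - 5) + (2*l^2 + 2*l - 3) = l^4 - 8*l^2 + 2*l - 8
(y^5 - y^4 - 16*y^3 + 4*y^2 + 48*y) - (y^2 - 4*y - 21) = y^5 - y^4 - 16*y^3 + 3*y^2 + 52*y + 21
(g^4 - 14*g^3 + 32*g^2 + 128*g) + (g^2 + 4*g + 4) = g^4 - 14*g^3 + 33*g^2 + 132*g + 4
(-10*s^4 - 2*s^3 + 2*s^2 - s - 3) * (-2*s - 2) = 20*s^5 + 24*s^4 - 2*s^2 + 8*s + 6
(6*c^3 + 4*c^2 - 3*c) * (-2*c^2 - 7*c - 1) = -12*c^5 - 50*c^4 - 28*c^3 + 17*c^2 + 3*c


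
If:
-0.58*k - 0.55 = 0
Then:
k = -0.95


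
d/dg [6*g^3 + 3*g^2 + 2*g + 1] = 18*g^2 + 6*g + 2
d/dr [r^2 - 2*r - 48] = 2*r - 2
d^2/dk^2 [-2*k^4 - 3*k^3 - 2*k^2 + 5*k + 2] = -24*k^2 - 18*k - 4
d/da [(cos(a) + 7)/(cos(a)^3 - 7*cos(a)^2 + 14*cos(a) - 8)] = (-193*cos(a)/2 + 7*cos(2*a) + cos(3*a)/2 + 113)*sin(a)/(cos(a)^3 - 7*cos(a)^2 + 14*cos(a) - 8)^2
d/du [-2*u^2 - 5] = -4*u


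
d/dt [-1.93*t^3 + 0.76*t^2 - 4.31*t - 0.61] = -5.79*t^2 + 1.52*t - 4.31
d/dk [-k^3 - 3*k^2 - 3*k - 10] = -3*k^2 - 6*k - 3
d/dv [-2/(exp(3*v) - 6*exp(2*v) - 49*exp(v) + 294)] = (6*exp(2*v) - 24*exp(v) - 98)*exp(v)/(exp(3*v) - 6*exp(2*v) - 49*exp(v) + 294)^2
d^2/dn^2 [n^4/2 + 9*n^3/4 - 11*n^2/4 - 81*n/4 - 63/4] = 6*n^2 + 27*n/2 - 11/2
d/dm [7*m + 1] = 7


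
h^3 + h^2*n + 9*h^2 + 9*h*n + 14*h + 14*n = (h + 2)*(h + 7)*(h + n)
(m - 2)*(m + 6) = m^2 + 4*m - 12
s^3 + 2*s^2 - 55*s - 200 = (s - 8)*(s + 5)^2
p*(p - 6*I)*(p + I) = p^3 - 5*I*p^2 + 6*p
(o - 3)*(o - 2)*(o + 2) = o^3 - 3*o^2 - 4*o + 12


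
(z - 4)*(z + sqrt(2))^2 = z^3 - 4*z^2 + 2*sqrt(2)*z^2 - 8*sqrt(2)*z + 2*z - 8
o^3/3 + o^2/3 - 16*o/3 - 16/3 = (o/3 + 1/3)*(o - 4)*(o + 4)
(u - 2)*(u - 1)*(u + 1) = u^3 - 2*u^2 - u + 2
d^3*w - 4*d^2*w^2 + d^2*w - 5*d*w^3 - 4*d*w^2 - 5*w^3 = (d - 5*w)*(d + w)*(d*w + w)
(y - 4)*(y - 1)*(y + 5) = y^3 - 21*y + 20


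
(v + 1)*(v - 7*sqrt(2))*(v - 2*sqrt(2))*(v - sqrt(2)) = v^4 - 10*sqrt(2)*v^3 + v^3 - 10*sqrt(2)*v^2 + 46*v^2 - 28*sqrt(2)*v + 46*v - 28*sqrt(2)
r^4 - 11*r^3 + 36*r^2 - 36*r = r*(r - 6)*(r - 3)*(r - 2)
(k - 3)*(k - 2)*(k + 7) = k^3 + 2*k^2 - 29*k + 42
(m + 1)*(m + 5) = m^2 + 6*m + 5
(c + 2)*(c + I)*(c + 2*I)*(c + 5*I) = c^4 + 2*c^3 + 8*I*c^3 - 17*c^2 + 16*I*c^2 - 34*c - 10*I*c - 20*I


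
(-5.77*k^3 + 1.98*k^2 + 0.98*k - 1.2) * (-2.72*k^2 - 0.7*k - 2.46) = 15.6944*k^5 - 1.3466*k^4 + 10.1426*k^3 - 2.2928*k^2 - 1.5708*k + 2.952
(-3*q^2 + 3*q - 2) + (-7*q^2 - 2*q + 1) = -10*q^2 + q - 1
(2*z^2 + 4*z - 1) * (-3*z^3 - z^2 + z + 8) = -6*z^5 - 14*z^4 + z^3 + 21*z^2 + 31*z - 8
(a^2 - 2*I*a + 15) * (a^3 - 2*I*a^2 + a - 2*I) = a^5 - 4*I*a^4 + 12*a^3 - 34*I*a^2 + 11*a - 30*I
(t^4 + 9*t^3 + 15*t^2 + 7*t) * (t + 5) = t^5 + 14*t^4 + 60*t^3 + 82*t^2 + 35*t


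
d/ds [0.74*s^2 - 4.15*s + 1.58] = 1.48*s - 4.15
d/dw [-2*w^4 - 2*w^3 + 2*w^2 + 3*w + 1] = -8*w^3 - 6*w^2 + 4*w + 3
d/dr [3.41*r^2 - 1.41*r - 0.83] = 6.82*r - 1.41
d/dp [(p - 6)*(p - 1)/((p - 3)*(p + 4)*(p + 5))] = (-p^4 + 14*p^3 + 17*p^2 - 192*p + 462)/(p^6 + 12*p^5 + 22*p^4 - 204*p^3 - 671*p^2 + 840*p + 3600)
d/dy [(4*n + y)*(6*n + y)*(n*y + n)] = n*(24*n^2 + 20*n*y + 10*n + 3*y^2 + 2*y)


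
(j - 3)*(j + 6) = j^2 + 3*j - 18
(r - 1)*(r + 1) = r^2 - 1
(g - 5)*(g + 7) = g^2 + 2*g - 35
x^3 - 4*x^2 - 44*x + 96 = (x - 8)*(x - 2)*(x + 6)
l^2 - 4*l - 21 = (l - 7)*(l + 3)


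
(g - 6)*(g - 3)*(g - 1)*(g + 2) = g^4 - 8*g^3 + 7*g^2 + 36*g - 36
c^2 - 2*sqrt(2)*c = c*(c - 2*sqrt(2))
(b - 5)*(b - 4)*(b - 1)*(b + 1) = b^4 - 9*b^3 + 19*b^2 + 9*b - 20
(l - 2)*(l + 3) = l^2 + l - 6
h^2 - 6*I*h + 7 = (h - 7*I)*(h + I)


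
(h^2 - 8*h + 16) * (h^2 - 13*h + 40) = h^4 - 21*h^3 + 160*h^2 - 528*h + 640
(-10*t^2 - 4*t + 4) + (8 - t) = -10*t^2 - 5*t + 12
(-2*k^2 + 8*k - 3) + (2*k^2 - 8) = 8*k - 11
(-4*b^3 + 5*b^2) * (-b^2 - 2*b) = 4*b^5 + 3*b^4 - 10*b^3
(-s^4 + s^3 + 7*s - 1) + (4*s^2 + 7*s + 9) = -s^4 + s^3 + 4*s^2 + 14*s + 8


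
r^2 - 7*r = r*(r - 7)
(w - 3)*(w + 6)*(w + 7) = w^3 + 10*w^2 + 3*w - 126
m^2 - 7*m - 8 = (m - 8)*(m + 1)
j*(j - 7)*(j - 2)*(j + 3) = j^4 - 6*j^3 - 13*j^2 + 42*j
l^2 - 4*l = l*(l - 4)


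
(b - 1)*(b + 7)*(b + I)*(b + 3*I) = b^4 + 6*b^3 + 4*I*b^3 - 10*b^2 + 24*I*b^2 - 18*b - 28*I*b + 21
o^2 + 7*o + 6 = (o + 1)*(o + 6)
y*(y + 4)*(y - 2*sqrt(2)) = y^3 - 2*sqrt(2)*y^2 + 4*y^2 - 8*sqrt(2)*y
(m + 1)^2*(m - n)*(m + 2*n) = m^4 + m^3*n + 2*m^3 - 2*m^2*n^2 + 2*m^2*n + m^2 - 4*m*n^2 + m*n - 2*n^2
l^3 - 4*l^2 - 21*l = l*(l - 7)*(l + 3)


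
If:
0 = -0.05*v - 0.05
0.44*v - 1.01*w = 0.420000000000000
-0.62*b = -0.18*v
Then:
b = -0.29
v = -1.00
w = -0.85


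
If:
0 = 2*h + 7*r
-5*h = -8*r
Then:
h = 0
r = 0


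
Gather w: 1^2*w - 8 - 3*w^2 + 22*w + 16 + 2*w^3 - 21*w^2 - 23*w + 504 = 2*w^3 - 24*w^2 + 512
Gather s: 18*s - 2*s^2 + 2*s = -2*s^2 + 20*s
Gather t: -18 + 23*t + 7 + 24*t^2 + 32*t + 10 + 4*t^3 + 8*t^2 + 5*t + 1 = 4*t^3 + 32*t^2 + 60*t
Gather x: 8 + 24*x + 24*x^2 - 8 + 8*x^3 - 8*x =8*x^3 + 24*x^2 + 16*x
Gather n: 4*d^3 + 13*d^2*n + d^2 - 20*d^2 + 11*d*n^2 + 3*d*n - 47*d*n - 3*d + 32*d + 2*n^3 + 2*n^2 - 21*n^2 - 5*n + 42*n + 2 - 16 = 4*d^3 - 19*d^2 + 29*d + 2*n^3 + n^2*(11*d - 19) + n*(13*d^2 - 44*d + 37) - 14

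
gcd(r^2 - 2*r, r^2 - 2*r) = r^2 - 2*r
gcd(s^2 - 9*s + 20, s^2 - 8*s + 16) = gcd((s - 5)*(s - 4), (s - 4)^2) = s - 4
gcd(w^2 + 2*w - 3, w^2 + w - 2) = w - 1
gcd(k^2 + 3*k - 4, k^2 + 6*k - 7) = k - 1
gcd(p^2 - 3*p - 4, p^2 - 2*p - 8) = p - 4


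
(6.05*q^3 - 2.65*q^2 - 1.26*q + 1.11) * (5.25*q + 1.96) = 31.7625*q^4 - 2.0545*q^3 - 11.809*q^2 + 3.3579*q + 2.1756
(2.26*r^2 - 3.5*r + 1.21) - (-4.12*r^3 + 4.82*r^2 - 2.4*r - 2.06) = 4.12*r^3 - 2.56*r^2 - 1.1*r + 3.27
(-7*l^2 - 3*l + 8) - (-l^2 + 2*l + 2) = -6*l^2 - 5*l + 6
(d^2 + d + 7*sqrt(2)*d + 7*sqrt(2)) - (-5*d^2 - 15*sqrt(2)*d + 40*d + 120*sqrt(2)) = 6*d^2 - 39*d + 22*sqrt(2)*d - 113*sqrt(2)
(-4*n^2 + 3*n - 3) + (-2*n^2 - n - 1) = -6*n^2 + 2*n - 4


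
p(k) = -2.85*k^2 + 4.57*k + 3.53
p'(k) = 4.57 - 5.7*k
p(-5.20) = -97.30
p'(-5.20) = 34.21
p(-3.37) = -44.24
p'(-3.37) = 23.78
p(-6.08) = -129.61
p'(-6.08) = 39.23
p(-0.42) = 1.11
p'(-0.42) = 6.96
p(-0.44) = 0.97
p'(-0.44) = 7.08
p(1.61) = 3.50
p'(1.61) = -4.61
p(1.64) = 3.36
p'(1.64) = -4.78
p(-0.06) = 3.25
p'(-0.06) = 4.91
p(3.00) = -8.41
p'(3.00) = -12.53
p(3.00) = -8.41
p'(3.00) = -12.53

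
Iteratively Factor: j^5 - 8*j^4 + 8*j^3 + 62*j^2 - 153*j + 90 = (j - 1)*(j^4 - 7*j^3 + j^2 + 63*j - 90) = (j - 3)*(j - 1)*(j^3 - 4*j^2 - 11*j + 30) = (j - 3)*(j - 1)*(j + 3)*(j^2 - 7*j + 10) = (j - 3)*(j - 2)*(j - 1)*(j + 3)*(j - 5)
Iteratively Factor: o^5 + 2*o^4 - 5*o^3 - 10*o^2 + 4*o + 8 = (o + 2)*(o^4 - 5*o^2 + 4) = (o - 2)*(o + 2)*(o^3 + 2*o^2 - o - 2) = (o - 2)*(o + 1)*(o + 2)*(o^2 + o - 2) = (o - 2)*(o + 1)*(o + 2)^2*(o - 1)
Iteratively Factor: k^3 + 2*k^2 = (k + 2)*(k^2) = k*(k + 2)*(k)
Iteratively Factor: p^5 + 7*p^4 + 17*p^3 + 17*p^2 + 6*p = (p)*(p^4 + 7*p^3 + 17*p^2 + 17*p + 6) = p*(p + 1)*(p^3 + 6*p^2 + 11*p + 6) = p*(p + 1)^2*(p^2 + 5*p + 6) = p*(p + 1)^2*(p + 3)*(p + 2)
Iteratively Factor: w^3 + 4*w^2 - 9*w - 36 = (w + 3)*(w^2 + w - 12) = (w - 3)*(w + 3)*(w + 4)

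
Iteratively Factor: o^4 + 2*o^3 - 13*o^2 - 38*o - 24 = (o - 4)*(o^3 + 6*o^2 + 11*o + 6) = (o - 4)*(o + 1)*(o^2 + 5*o + 6) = (o - 4)*(o + 1)*(o + 3)*(o + 2)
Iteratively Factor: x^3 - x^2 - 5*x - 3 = (x + 1)*(x^2 - 2*x - 3) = (x + 1)^2*(x - 3)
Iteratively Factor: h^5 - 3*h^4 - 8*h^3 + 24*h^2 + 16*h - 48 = (h - 3)*(h^4 - 8*h^2 + 16) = (h - 3)*(h + 2)*(h^3 - 2*h^2 - 4*h + 8) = (h - 3)*(h - 2)*(h + 2)*(h^2 - 4) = (h - 3)*(h - 2)^2*(h + 2)*(h + 2)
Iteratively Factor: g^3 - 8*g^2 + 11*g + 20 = (g + 1)*(g^2 - 9*g + 20) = (g - 5)*(g + 1)*(g - 4)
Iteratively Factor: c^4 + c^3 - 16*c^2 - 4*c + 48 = (c - 2)*(c^3 + 3*c^2 - 10*c - 24) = (c - 3)*(c - 2)*(c^2 + 6*c + 8) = (c - 3)*(c - 2)*(c + 2)*(c + 4)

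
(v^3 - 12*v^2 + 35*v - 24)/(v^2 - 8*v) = v - 4 + 3/v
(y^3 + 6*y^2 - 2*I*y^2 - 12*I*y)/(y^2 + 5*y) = (y^2 + 2*y*(3 - I) - 12*I)/(y + 5)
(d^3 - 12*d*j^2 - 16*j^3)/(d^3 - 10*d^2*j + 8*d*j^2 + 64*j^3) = (d + 2*j)/(d - 8*j)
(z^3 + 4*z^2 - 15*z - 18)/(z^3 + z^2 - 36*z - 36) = (z - 3)/(z - 6)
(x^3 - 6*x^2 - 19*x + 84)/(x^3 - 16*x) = (x^2 - 10*x + 21)/(x*(x - 4))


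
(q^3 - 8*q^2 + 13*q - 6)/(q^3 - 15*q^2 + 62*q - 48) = (q - 1)/(q - 8)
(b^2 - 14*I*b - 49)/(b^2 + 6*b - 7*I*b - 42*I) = (b - 7*I)/(b + 6)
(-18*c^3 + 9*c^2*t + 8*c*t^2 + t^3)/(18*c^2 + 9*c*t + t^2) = -c + t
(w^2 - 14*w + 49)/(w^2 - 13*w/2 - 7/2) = 2*(w - 7)/(2*w + 1)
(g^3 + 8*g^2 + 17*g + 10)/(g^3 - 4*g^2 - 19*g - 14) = (g + 5)/(g - 7)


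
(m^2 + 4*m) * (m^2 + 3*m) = m^4 + 7*m^3 + 12*m^2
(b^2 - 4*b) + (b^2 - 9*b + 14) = 2*b^2 - 13*b + 14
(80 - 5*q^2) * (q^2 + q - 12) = -5*q^4 - 5*q^3 + 140*q^2 + 80*q - 960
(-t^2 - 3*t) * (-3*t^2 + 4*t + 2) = 3*t^4 + 5*t^3 - 14*t^2 - 6*t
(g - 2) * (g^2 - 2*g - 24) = g^3 - 4*g^2 - 20*g + 48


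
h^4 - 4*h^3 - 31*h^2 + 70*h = h*(h - 7)*(h - 2)*(h + 5)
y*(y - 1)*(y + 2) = y^3 + y^2 - 2*y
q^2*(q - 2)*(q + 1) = q^4 - q^3 - 2*q^2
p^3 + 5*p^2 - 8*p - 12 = (p - 2)*(p + 1)*(p + 6)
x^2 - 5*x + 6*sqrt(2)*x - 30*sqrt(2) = (x - 5)*(x + 6*sqrt(2))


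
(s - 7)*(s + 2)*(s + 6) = s^3 + s^2 - 44*s - 84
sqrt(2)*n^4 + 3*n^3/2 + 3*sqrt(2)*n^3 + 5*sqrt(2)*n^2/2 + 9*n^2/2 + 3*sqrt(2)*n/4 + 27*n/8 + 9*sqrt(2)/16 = (n + 3/2)^2*(n + sqrt(2)/2)*(sqrt(2)*n + 1/2)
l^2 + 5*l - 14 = (l - 2)*(l + 7)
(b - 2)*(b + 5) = b^2 + 3*b - 10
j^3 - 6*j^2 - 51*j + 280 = (j - 8)*(j - 5)*(j + 7)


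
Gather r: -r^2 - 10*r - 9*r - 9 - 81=-r^2 - 19*r - 90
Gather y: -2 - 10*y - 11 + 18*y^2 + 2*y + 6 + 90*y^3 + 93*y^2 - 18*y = 90*y^3 + 111*y^2 - 26*y - 7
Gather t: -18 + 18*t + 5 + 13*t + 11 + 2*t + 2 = 33*t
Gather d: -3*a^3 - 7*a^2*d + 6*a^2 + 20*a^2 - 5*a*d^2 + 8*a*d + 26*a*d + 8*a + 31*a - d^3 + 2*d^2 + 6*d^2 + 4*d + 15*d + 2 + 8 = -3*a^3 + 26*a^2 + 39*a - d^3 + d^2*(8 - 5*a) + d*(-7*a^2 + 34*a + 19) + 10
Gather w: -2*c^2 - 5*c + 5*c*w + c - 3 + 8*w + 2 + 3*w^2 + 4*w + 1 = -2*c^2 - 4*c + 3*w^2 + w*(5*c + 12)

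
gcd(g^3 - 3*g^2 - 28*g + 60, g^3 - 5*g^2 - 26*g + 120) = g^2 - g - 30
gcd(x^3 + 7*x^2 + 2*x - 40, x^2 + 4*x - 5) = x + 5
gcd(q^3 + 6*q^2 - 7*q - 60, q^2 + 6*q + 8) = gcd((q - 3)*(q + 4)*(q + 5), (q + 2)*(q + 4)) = q + 4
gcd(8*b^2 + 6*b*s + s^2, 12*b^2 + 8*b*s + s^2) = 2*b + s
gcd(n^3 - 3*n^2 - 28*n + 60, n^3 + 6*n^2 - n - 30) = n^2 + 3*n - 10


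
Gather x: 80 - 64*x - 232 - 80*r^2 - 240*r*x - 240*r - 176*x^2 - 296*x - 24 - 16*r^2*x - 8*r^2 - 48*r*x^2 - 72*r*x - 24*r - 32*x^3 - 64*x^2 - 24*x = -88*r^2 - 264*r - 32*x^3 + x^2*(-48*r - 240) + x*(-16*r^2 - 312*r - 384) - 176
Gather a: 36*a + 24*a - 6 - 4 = 60*a - 10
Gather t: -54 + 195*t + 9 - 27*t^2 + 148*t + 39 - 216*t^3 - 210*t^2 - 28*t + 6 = -216*t^3 - 237*t^2 + 315*t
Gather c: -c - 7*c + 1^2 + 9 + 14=24 - 8*c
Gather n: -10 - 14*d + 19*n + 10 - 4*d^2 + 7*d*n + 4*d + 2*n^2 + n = -4*d^2 - 10*d + 2*n^2 + n*(7*d + 20)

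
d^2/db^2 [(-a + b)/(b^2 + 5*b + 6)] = 2*(-(a - b)*(2*b + 5)^2 + (a - 3*b - 5)*(b^2 + 5*b + 6))/(b^2 + 5*b + 6)^3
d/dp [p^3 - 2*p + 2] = 3*p^2 - 2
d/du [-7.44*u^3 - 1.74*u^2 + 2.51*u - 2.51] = -22.32*u^2 - 3.48*u + 2.51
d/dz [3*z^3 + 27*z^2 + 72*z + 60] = 9*z^2 + 54*z + 72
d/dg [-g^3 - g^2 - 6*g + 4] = -3*g^2 - 2*g - 6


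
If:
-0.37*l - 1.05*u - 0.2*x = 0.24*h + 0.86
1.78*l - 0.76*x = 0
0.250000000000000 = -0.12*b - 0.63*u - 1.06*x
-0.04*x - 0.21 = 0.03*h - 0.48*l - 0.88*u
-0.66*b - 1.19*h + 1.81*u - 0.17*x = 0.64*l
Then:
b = 7.79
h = -3.24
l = -0.57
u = 0.38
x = -1.34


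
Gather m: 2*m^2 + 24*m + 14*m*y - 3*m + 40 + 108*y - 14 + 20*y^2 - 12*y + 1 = 2*m^2 + m*(14*y + 21) + 20*y^2 + 96*y + 27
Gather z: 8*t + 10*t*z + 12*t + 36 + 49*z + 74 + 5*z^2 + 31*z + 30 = 20*t + 5*z^2 + z*(10*t + 80) + 140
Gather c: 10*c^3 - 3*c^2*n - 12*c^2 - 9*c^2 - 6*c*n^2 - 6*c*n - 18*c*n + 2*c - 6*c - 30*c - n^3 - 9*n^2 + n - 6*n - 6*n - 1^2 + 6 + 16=10*c^3 + c^2*(-3*n - 21) + c*(-6*n^2 - 24*n - 34) - n^3 - 9*n^2 - 11*n + 21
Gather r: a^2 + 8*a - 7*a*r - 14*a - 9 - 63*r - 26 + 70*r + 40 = a^2 - 6*a + r*(7 - 7*a) + 5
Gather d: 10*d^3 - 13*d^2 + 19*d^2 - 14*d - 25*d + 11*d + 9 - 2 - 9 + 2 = 10*d^3 + 6*d^2 - 28*d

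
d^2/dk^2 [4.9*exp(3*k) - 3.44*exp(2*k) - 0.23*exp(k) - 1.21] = (44.1*exp(2*k) - 13.76*exp(k) - 0.23)*exp(k)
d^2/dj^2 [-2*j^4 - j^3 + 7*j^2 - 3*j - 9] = -24*j^2 - 6*j + 14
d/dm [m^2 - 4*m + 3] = 2*m - 4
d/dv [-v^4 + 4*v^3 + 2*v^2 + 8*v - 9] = -4*v^3 + 12*v^2 + 4*v + 8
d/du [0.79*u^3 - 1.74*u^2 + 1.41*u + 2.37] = 2.37*u^2 - 3.48*u + 1.41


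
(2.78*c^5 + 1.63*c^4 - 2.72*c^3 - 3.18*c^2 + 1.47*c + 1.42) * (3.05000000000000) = 8.479*c^5 + 4.9715*c^4 - 8.296*c^3 - 9.699*c^2 + 4.4835*c + 4.331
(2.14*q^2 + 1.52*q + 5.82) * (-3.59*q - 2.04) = -7.6826*q^3 - 9.8224*q^2 - 23.9946*q - 11.8728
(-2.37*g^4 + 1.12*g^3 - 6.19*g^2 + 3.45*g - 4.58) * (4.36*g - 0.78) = -10.3332*g^5 + 6.7318*g^4 - 27.862*g^3 + 19.8702*g^2 - 22.6598*g + 3.5724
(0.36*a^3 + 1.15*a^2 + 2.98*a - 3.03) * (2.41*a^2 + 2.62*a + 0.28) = 0.8676*a^5 + 3.7147*a^4 + 10.2956*a^3 + 0.8273*a^2 - 7.1042*a - 0.8484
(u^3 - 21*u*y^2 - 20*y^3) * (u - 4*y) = u^4 - 4*u^3*y - 21*u^2*y^2 + 64*u*y^3 + 80*y^4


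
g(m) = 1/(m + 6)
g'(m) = -1/(m + 6)^2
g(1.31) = 0.14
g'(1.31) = -0.02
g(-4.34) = 0.60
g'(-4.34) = -0.36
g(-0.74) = 0.19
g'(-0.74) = -0.04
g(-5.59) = 2.44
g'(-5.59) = -5.95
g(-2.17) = 0.26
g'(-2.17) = -0.07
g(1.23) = 0.14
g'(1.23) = -0.02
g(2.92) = 0.11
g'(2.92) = -0.01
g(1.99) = 0.13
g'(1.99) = -0.02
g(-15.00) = -0.11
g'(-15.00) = -0.01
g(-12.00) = -0.17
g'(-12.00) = -0.03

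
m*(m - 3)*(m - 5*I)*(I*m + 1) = I*m^4 + 6*m^3 - 3*I*m^3 - 18*m^2 - 5*I*m^2 + 15*I*m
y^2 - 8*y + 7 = (y - 7)*(y - 1)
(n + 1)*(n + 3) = n^2 + 4*n + 3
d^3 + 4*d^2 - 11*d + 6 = (d - 1)^2*(d + 6)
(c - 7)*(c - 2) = c^2 - 9*c + 14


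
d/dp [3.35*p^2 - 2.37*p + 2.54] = 6.7*p - 2.37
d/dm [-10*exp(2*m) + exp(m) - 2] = (1 - 20*exp(m))*exp(m)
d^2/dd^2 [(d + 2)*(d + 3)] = 2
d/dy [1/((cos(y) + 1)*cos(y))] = (sin(y)/cos(y)^2 + 2*tan(y))/(cos(y) + 1)^2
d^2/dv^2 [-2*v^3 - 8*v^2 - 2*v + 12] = -12*v - 16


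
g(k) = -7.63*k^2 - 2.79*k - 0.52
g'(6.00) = -94.35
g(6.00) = -291.94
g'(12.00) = -185.91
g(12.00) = -1132.72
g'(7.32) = -114.49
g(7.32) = -429.78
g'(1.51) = -25.83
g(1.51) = -22.13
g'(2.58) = -42.16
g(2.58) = -58.51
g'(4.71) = -74.66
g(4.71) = -182.93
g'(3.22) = -51.93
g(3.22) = -88.61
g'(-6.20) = 91.82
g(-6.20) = -276.52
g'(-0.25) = 1.02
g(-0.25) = -0.30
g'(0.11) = -4.47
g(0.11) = -0.92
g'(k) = -15.26*k - 2.79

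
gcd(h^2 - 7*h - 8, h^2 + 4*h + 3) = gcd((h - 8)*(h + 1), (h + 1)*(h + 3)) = h + 1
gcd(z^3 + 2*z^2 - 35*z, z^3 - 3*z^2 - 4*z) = z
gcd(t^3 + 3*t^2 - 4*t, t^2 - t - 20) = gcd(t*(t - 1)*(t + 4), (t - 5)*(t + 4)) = t + 4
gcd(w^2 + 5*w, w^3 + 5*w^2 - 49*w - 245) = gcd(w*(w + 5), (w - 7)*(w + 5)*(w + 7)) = w + 5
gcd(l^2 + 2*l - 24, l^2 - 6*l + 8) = l - 4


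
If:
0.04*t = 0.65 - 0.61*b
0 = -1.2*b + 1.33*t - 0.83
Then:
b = 0.97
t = 1.50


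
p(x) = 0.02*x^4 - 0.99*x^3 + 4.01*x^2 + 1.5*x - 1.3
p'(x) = 0.08*x^3 - 2.97*x^2 + 8.02*x + 1.5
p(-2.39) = 32.19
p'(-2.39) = -35.72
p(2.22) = 11.45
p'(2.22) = 5.54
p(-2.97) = 57.11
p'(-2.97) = -50.61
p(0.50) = 0.33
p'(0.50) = 4.78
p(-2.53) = 37.42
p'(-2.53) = -39.10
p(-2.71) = 44.87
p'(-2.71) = -43.64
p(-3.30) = 75.37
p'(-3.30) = -60.18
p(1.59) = 7.37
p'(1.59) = 7.06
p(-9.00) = 1162.94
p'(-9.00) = -369.57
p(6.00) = -35.86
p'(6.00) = -40.02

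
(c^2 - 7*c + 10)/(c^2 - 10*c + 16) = (c - 5)/(c - 8)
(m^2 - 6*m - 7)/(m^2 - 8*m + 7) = (m + 1)/(m - 1)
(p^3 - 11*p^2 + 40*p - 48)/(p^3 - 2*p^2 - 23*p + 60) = (p - 4)/(p + 5)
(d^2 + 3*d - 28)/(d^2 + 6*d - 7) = (d - 4)/(d - 1)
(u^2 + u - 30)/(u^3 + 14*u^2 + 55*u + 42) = (u - 5)/(u^2 + 8*u + 7)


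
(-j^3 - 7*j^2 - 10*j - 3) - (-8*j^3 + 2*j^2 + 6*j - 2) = 7*j^3 - 9*j^2 - 16*j - 1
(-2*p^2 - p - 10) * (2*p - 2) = -4*p^3 + 2*p^2 - 18*p + 20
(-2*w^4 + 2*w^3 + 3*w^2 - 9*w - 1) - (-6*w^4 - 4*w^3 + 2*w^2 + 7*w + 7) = 4*w^4 + 6*w^3 + w^2 - 16*w - 8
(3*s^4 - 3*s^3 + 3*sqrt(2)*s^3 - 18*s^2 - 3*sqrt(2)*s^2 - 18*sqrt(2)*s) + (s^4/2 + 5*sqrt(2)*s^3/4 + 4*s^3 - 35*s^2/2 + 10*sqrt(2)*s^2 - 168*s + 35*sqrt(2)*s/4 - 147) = 7*s^4/2 + s^3 + 17*sqrt(2)*s^3/4 - 71*s^2/2 + 7*sqrt(2)*s^2 - 168*s - 37*sqrt(2)*s/4 - 147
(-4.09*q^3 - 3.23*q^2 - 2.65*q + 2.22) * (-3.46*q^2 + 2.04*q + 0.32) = 14.1514*q^5 + 2.8322*q^4 + 1.271*q^3 - 14.1208*q^2 + 3.6808*q + 0.7104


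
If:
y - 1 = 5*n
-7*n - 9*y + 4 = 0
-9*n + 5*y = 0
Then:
No Solution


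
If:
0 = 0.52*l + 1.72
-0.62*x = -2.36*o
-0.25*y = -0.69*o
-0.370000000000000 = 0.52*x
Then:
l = -3.31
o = -0.19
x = -0.71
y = -0.52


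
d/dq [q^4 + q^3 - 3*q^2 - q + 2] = 4*q^3 + 3*q^2 - 6*q - 1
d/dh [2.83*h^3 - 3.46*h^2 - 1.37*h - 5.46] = 8.49*h^2 - 6.92*h - 1.37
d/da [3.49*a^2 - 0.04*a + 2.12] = 6.98*a - 0.04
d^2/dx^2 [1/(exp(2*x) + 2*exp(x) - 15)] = 2*(4*(exp(x) + 1)^2*exp(x) - (2*exp(x) + 1)*(exp(2*x) + 2*exp(x) - 15))*exp(x)/(exp(2*x) + 2*exp(x) - 15)^3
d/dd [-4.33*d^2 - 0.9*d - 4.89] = -8.66*d - 0.9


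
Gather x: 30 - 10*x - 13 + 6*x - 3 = 14 - 4*x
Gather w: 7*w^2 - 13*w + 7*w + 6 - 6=7*w^2 - 6*w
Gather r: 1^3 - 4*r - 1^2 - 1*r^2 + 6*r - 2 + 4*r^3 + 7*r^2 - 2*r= 4*r^3 + 6*r^2 - 2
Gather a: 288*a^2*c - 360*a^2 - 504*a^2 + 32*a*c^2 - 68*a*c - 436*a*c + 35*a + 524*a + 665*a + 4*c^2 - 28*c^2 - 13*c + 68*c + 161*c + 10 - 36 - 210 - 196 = a^2*(288*c - 864) + a*(32*c^2 - 504*c + 1224) - 24*c^2 + 216*c - 432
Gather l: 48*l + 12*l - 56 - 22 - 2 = 60*l - 80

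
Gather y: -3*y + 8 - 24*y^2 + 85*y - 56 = -24*y^2 + 82*y - 48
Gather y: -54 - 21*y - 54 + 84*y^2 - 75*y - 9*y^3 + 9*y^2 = -9*y^3 + 93*y^2 - 96*y - 108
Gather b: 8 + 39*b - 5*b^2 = -5*b^2 + 39*b + 8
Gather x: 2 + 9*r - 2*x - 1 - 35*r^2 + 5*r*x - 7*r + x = -35*r^2 + 2*r + x*(5*r - 1) + 1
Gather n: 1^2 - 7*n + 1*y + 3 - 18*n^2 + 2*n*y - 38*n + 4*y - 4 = -18*n^2 + n*(2*y - 45) + 5*y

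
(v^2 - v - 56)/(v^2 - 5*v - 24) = (v + 7)/(v + 3)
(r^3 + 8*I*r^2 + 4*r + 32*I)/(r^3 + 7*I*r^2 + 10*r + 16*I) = (r + 2*I)/(r + I)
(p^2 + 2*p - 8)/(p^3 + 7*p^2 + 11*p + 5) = (p^2 + 2*p - 8)/(p^3 + 7*p^2 + 11*p + 5)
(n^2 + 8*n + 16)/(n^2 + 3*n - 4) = (n + 4)/(n - 1)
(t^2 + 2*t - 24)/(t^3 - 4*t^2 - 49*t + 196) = (t + 6)/(t^2 - 49)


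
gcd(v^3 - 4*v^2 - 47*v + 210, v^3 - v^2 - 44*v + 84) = v^2 + v - 42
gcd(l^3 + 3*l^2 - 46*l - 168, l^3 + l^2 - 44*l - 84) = l^2 - l - 42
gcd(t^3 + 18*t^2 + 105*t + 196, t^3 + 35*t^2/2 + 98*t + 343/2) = t^2 + 14*t + 49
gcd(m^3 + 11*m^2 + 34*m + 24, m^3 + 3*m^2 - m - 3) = m + 1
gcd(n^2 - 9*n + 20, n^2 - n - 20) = n - 5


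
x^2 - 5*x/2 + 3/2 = (x - 3/2)*(x - 1)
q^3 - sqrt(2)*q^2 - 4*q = q*(q - 2*sqrt(2))*(q + sqrt(2))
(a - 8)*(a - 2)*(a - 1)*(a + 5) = a^4 - 6*a^3 - 29*a^2 + 114*a - 80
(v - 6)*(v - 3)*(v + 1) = v^3 - 8*v^2 + 9*v + 18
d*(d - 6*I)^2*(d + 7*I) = d^4 - 5*I*d^3 + 48*d^2 - 252*I*d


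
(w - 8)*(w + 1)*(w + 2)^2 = w^4 - 3*w^3 - 32*w^2 - 60*w - 32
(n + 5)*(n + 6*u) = n^2 + 6*n*u + 5*n + 30*u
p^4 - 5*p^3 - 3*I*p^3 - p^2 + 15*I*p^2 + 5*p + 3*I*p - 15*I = (p - 5)*(p - 3*I)*(-I*p + I)*(I*p + I)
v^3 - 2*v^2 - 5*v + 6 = (v - 3)*(v - 1)*(v + 2)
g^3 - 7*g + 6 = (g - 2)*(g - 1)*(g + 3)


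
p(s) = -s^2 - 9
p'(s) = -2*s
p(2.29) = -14.24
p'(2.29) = -4.58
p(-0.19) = -9.04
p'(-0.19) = 0.38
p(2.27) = -14.15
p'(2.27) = -4.54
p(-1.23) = -10.51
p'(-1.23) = 2.46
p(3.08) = -18.49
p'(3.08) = -6.16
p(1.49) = -11.22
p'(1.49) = -2.98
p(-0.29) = -9.08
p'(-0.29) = 0.58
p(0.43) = -9.18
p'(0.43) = -0.86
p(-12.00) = -153.00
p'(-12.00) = 24.00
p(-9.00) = -90.00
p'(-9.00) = 18.00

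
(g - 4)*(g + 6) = g^2 + 2*g - 24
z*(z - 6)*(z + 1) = z^3 - 5*z^2 - 6*z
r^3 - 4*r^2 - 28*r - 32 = (r - 8)*(r + 2)^2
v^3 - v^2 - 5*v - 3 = (v - 3)*(v + 1)^2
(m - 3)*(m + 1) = m^2 - 2*m - 3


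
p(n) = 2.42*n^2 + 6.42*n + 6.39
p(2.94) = 46.18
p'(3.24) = 22.10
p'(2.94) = 20.65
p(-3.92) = 18.41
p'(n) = 4.84*n + 6.42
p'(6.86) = 39.62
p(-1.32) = 2.13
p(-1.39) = 2.14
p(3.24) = 52.59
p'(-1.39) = -0.31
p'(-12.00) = -51.66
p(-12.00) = 277.83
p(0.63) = 11.40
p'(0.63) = 9.47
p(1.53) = 21.88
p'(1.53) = 13.83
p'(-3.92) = -12.55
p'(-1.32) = 0.03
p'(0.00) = 6.42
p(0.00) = 6.39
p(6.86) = 164.32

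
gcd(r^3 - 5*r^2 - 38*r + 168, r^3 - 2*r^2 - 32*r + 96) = r^2 + 2*r - 24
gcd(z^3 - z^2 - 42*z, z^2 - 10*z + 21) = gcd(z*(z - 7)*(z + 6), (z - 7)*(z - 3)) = z - 7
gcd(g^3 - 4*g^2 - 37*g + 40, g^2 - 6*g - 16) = g - 8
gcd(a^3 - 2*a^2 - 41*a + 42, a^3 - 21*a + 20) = a - 1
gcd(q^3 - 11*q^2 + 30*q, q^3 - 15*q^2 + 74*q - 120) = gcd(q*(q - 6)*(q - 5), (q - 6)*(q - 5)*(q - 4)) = q^2 - 11*q + 30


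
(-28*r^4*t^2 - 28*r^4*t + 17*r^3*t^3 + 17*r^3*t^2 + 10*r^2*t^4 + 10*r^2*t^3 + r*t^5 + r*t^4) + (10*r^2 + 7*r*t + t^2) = -28*r^4*t^2 - 28*r^4*t + 17*r^3*t^3 + 17*r^3*t^2 + 10*r^2*t^4 + 10*r^2*t^3 + 10*r^2 + r*t^5 + r*t^4 + 7*r*t + t^2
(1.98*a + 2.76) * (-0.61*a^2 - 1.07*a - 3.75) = -1.2078*a^3 - 3.8022*a^2 - 10.3782*a - 10.35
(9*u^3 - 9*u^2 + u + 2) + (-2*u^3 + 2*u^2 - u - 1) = 7*u^3 - 7*u^2 + 1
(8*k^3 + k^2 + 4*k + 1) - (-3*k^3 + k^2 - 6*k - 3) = 11*k^3 + 10*k + 4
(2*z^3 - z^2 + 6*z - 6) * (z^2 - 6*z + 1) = 2*z^5 - 13*z^4 + 14*z^3 - 43*z^2 + 42*z - 6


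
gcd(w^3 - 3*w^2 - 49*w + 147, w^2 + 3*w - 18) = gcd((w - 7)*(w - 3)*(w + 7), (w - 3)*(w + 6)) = w - 3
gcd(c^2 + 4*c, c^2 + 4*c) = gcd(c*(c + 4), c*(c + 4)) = c^2 + 4*c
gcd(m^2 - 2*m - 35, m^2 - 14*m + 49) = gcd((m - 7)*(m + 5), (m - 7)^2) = m - 7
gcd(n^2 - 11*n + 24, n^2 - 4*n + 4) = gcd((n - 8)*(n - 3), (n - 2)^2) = 1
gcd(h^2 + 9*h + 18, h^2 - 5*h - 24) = h + 3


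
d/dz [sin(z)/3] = cos(z)/3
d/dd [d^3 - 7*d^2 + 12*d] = 3*d^2 - 14*d + 12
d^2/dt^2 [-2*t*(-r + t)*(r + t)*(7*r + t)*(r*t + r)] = 4*r*(7*r^3 + 3*r^2*t + r^2 - 42*r*t^2 - 21*r*t - 10*t^3 - 6*t^2)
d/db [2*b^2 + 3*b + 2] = 4*b + 3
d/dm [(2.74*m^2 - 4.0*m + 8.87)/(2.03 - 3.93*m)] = (-10.7682*m^2 + 11.1244*m + 26.7391)/(15.4449*m^2 - 15.9558*m + 4.1209)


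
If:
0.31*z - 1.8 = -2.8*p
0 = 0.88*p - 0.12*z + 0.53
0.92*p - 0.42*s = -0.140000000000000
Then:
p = 0.08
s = 0.52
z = 5.04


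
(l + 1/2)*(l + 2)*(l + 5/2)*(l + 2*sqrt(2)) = l^4 + 2*sqrt(2)*l^3 + 5*l^3 + 29*l^2/4 + 10*sqrt(2)*l^2 + 5*l/2 + 29*sqrt(2)*l/2 + 5*sqrt(2)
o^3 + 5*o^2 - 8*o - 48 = (o - 3)*(o + 4)^2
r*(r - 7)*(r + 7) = r^3 - 49*r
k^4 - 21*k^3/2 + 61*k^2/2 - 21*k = k*(k - 6)*(k - 7/2)*(k - 1)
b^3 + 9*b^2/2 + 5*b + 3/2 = (b + 1/2)*(b + 1)*(b + 3)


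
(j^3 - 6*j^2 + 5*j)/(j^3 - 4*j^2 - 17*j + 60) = j*(j - 1)/(j^2 + j - 12)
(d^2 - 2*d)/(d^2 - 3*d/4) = 4*(d - 2)/(4*d - 3)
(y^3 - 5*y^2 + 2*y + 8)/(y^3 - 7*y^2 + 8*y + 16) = (y - 2)/(y - 4)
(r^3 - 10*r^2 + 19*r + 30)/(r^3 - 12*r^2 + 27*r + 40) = (r - 6)/(r - 8)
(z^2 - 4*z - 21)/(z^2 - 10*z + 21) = (z + 3)/(z - 3)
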